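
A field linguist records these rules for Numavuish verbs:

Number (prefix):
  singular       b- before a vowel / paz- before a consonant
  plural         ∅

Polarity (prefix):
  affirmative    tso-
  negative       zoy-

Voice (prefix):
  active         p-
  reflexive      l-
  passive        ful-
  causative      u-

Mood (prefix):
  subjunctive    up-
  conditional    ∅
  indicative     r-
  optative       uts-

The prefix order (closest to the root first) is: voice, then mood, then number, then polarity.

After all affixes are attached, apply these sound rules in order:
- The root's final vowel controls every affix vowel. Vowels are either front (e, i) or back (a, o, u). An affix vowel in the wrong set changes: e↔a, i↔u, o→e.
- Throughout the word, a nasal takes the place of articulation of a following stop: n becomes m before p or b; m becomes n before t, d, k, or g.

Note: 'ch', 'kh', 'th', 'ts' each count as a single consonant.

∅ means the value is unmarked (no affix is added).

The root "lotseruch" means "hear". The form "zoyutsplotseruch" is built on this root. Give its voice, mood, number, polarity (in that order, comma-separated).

active, optative, plural, negative

Segment: zoy-uts-p-lotseruch.
voice: p- → active.
mood: uts- → optative.
number: ∅ → plural.
polarity: zoy- → negative.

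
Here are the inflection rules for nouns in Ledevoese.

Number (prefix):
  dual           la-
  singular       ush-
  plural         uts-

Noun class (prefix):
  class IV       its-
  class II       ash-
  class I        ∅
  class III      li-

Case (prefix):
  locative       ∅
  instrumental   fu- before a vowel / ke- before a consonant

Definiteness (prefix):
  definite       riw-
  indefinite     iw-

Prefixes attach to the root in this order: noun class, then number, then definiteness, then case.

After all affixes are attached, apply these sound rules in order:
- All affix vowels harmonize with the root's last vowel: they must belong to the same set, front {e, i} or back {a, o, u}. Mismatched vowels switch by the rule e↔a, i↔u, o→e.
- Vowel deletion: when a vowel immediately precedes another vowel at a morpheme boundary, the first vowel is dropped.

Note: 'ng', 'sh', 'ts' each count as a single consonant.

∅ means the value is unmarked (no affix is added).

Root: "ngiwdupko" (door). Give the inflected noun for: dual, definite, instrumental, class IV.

karuwlutsngiwdupko

Attach noun class class IV its- → itsngiwdupko.
Attach number dual la- → laitsngiwdupko.
Attach definiteness definite riw- → riwlaitsngiwdupko.
Attach case instrumental ke- (before consonant 'r') → keriwlaitsngiwdupko.
Apply vowel harmony: keriwlaitsngiwdupko → karuwlautsngiwdupko.
Apply vowel deletion: karuwlautsngiwdupko → karuwlutsngiwdupko.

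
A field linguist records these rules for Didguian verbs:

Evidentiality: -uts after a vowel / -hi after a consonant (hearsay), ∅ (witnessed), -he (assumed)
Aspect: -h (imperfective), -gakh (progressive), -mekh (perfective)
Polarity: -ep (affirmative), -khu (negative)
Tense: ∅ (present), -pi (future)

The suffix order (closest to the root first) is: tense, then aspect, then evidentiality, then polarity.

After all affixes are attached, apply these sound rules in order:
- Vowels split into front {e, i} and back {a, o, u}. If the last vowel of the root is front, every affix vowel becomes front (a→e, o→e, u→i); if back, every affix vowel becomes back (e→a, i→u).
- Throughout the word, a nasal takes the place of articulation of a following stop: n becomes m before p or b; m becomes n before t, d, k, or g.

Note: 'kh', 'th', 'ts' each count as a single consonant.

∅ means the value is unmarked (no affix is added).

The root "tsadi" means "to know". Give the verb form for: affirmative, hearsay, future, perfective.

Attach tense future -pi → tsadipi.
Attach aspect perfective -mekh → tsadipimekh.
Attach evidentiality hearsay -hi (after consonant 'kh') → tsadipimekhhi.
Attach polarity affirmative -ep → tsadipimekhhiep.
Vowel harmony: no change.
Nasal assimilation: no change.

tsadipimekhhiep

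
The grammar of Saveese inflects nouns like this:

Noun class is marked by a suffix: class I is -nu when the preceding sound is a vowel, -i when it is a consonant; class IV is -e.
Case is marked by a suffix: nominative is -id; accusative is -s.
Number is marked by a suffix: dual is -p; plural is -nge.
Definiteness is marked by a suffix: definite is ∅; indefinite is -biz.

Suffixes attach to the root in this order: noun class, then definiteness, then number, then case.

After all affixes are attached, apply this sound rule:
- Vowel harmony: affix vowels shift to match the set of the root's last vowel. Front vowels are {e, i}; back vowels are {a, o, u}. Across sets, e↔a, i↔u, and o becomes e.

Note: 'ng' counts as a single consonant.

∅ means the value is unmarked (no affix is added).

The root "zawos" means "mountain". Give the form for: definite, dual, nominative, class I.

zawosupud

Attach noun class class I -i (after consonant 's') → zawosi.
definiteness = definite: zero marking, form stays zawosi.
Attach number dual -p → zawosip.
Attach case nominative -id → zawosipid.
Apply vowel harmony: zawosipid → zawosupud.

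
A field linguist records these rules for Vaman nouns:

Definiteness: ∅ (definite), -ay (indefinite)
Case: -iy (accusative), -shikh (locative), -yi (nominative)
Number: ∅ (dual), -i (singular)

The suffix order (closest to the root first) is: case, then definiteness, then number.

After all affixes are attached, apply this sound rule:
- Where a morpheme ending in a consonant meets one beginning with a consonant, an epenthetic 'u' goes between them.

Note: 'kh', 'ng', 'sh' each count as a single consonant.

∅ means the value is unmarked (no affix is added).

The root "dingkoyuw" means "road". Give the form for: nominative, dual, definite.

dingkoyuwuyi

Attach case nominative -yi → dingkoyuwyi.
definiteness = definite: zero marking, form stays dingkoyuwyi.
number = dual: zero marking, form stays dingkoyuwyi.
Apply epenthesis: dingkoyuwyi → dingkoyuwuyi.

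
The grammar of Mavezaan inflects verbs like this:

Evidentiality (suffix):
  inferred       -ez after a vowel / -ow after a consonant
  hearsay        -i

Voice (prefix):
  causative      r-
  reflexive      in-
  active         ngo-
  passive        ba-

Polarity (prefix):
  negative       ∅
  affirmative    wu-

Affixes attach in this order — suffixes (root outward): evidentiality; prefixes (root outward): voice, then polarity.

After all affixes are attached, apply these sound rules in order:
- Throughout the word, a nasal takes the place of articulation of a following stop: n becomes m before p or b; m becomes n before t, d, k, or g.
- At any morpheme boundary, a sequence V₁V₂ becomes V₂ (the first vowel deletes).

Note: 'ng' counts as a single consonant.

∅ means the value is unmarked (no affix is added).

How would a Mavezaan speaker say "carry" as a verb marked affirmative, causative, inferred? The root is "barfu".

Attach voice causative r- → rbarfu.
Attach polarity affirmative wu- → wurbarfu.
Attach evidentiality inferred -ez (after vowel 'u') → wurbarfuez.
Nasal assimilation: no change.
Apply vowel deletion: wurbarfuez → wurbarfez.

wurbarfez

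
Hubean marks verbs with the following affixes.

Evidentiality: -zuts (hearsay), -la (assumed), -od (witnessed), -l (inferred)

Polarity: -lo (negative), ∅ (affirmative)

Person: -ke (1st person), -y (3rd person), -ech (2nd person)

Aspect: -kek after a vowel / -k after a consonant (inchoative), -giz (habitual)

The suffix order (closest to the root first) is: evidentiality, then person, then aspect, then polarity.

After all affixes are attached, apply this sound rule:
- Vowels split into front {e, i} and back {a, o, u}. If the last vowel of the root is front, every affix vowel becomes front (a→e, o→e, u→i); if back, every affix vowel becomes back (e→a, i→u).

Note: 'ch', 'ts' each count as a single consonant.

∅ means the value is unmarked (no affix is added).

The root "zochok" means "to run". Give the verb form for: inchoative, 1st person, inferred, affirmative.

Attach evidentiality inferred -l → zochokl.
Attach person 1st person -ke → zochoklke.
Attach aspect inchoative -kek (after vowel 'e') → zochoklkekek.
polarity = affirmative: zero marking, form stays zochoklkekek.
Apply vowel harmony: zochoklkekek → zochoklkakak.

zochoklkakak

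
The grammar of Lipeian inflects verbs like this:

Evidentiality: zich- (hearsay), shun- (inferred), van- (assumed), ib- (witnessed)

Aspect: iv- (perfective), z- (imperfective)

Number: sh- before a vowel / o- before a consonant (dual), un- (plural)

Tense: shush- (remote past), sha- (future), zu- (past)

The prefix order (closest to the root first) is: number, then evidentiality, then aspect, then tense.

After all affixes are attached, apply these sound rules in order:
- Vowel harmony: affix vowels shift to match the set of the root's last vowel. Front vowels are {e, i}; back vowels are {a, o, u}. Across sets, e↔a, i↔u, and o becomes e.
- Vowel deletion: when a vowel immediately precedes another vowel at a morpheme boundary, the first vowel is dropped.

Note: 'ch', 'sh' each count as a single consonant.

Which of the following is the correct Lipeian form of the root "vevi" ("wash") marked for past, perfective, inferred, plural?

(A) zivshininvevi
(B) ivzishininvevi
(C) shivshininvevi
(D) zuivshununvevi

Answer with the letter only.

A

Attach number plural un- → unvevi.
Attach evidentiality inferred shun- → shununvevi.
Attach aspect perfective iv- → ivshununvevi.
Attach tense past zu- → zuivshununvevi.
Apply vowel harmony: zuivshununvevi → ziivshininvevi.
Apply vowel deletion: ziivshininvevi → zivshininvevi.
So the correct form is zivshininvevi, option (A).
(D) zuivshununvevi is wrong: it fails to apply the sound rule(s).
(C) shivshininvevi is wrong: it uses future instead of past for tense.
(B) ivzishininvevi is wrong: it has the affixes in the wrong order.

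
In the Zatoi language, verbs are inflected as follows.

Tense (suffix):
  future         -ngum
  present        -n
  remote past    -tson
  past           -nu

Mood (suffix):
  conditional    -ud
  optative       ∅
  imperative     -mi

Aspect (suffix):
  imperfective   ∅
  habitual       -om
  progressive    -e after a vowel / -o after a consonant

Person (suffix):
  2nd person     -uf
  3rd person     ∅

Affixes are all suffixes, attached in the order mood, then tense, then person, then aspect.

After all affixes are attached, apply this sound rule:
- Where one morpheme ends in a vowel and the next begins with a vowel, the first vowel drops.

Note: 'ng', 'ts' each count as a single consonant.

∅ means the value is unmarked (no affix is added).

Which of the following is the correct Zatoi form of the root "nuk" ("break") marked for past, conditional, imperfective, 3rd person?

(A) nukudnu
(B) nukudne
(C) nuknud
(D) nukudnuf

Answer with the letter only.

Attach mood conditional -ud → nukud.
Attach tense past -nu → nukudnu.
person = 3rd person: zero marking, form stays nukudnu.
aspect = imperfective: zero marking, form stays nukudnu.
Vowel deletion: no change.
So the correct form is nukudnu, option (A).
(D) nukudnuf is wrong: it uses 2nd person instead of 3rd person for person.
(C) nuknud is wrong: it has the affixes in the wrong order.
(B) nukudne is wrong: it uses progressive instead of imperfective for aspect.

A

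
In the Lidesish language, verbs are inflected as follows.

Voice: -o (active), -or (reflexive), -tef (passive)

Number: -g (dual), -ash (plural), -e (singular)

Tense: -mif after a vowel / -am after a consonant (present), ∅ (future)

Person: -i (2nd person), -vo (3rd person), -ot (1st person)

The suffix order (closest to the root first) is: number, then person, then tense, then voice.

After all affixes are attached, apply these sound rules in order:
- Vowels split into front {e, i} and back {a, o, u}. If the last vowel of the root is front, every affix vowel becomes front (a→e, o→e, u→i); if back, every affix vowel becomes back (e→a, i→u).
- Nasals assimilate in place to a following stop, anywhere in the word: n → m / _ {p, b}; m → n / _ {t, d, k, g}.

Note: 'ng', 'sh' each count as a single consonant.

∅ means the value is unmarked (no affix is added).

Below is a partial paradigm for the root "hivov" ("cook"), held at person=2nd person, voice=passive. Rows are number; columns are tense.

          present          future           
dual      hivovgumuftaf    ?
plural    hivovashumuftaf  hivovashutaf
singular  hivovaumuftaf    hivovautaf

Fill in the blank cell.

hivovgutaf

Attach number dual -g → hivovg.
Attach person 2nd person -i → hivovgi.
tense = future: zero marking, form stays hivovgi.
Attach voice passive -tef → hivovgitef.
Apply vowel harmony: hivovgitef → hivovgutaf.
Nasal assimilation: no change.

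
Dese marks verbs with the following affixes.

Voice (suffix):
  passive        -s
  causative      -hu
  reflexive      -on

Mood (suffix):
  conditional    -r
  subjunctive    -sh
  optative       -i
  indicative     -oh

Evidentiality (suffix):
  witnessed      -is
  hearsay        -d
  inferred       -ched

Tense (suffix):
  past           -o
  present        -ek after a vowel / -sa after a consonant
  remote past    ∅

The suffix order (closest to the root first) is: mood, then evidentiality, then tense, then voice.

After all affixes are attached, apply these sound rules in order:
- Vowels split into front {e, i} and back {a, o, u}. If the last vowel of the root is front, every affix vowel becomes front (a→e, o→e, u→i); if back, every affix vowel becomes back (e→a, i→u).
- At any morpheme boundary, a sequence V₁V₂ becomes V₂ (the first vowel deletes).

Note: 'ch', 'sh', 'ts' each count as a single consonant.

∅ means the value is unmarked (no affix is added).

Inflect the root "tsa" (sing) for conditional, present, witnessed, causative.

Attach mood conditional -r → tsar.
Attach evidentiality witnessed -is → tsaris.
Attach tense present -sa (after consonant 's') → tsarissa.
Attach voice causative -hu → tsarissahu.
Apply vowel harmony: tsarissahu → tsarussahu.
Vowel deletion: no change.

tsarussahu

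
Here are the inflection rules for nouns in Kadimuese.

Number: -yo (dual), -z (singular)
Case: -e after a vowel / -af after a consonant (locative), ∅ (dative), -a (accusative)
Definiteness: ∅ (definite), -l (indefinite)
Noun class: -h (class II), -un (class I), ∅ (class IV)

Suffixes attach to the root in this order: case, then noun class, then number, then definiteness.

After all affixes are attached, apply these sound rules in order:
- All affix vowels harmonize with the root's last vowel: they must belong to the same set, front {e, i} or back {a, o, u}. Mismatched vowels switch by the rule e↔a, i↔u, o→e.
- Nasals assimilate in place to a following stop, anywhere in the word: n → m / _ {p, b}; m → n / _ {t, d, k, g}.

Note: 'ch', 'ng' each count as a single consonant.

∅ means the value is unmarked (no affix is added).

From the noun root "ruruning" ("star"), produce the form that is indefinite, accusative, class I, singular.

ruruningeinzl

Attach case accusative -a → ruruninga.
Attach noun class class I -un → ruruningaun.
Attach number singular -z → ruruningaunz.
Attach definiteness indefinite -l → ruruningaunzl.
Apply vowel harmony: ruruningaunzl → ruruningeinzl.
Nasal assimilation: no change.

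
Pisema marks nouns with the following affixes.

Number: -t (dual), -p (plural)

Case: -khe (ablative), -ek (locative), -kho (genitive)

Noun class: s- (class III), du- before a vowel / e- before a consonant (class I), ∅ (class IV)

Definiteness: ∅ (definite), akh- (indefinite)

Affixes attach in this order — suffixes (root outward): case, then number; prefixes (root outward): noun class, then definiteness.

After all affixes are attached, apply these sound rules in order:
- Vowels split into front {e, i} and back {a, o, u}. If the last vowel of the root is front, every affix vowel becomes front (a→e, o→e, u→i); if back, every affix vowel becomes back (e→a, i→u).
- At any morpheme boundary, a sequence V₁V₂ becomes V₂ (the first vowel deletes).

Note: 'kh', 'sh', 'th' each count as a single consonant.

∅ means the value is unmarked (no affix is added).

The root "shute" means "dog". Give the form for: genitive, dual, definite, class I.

Attach case genitive -kho → shutekho.
Attach noun class class I e- (before consonant 'sh') → eshutekho.
Attach number dual -t → eshutekhot.
definiteness = definite: zero marking, form stays eshutekhot.
Apply vowel harmony: eshutekhot → eshutekhet.
Vowel deletion: no change.

eshutekhet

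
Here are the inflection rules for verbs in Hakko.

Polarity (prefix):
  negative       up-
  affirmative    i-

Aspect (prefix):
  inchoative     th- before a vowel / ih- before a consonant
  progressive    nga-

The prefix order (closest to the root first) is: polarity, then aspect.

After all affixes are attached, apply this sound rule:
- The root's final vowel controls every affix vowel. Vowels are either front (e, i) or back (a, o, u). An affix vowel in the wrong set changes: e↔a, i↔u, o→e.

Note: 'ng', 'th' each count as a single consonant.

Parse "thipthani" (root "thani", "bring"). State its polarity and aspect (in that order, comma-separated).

negative, inchoative

Segment: th-up-thani.
polarity: up- → negative.
aspect: th/ih- → inchoative.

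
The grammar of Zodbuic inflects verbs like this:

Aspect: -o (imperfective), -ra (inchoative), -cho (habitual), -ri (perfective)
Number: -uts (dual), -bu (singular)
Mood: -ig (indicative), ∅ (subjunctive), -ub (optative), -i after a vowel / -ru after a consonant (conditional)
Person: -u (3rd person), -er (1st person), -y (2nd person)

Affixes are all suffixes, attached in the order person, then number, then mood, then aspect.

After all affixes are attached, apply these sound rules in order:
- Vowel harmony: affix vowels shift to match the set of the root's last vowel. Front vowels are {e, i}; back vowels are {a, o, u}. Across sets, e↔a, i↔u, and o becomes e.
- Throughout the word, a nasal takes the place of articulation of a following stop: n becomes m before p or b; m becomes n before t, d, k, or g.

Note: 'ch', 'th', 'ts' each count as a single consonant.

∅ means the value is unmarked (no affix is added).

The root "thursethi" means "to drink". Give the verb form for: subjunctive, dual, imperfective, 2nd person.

thursethiyitse

Attach person 2nd person -y → thursethiy.
Attach number dual -uts → thursethiyuts.
mood = subjunctive: zero marking, form stays thursethiyuts.
Attach aspect imperfective -o → thursethiyutso.
Apply vowel harmony: thursethiyutso → thursethiyitse.
Nasal assimilation: no change.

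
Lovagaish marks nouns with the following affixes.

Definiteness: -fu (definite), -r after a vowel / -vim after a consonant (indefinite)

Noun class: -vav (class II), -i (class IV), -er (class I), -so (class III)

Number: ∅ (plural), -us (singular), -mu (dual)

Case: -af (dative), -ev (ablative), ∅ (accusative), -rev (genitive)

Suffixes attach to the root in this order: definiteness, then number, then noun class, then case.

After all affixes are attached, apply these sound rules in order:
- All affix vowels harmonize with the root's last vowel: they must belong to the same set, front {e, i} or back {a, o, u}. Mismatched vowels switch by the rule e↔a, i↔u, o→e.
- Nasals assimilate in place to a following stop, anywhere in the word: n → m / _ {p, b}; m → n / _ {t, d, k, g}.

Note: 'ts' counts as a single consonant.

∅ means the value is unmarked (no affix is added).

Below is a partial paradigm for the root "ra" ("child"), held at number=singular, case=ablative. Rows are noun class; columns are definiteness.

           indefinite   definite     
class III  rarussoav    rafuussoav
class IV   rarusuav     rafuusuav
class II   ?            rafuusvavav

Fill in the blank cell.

Attach definiteness indefinite -r (after vowel 'a') → rar.
Attach number singular -us → rarus.
Attach noun class class II -vav → rarusvav.
Attach case ablative -ev → rarusvavev.
Apply vowel harmony: rarusvavev → rarusvavav.
Nasal assimilation: no change.

rarusvavav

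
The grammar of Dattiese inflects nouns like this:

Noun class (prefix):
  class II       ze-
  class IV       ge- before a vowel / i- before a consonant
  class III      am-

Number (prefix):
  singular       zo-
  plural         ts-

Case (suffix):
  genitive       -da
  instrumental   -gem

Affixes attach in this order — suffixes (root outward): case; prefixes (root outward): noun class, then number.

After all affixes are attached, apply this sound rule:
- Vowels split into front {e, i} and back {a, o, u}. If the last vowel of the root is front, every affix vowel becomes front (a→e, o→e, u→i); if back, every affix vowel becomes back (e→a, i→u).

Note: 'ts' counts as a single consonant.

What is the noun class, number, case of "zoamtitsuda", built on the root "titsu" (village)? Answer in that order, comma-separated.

class III, singular, genitive

Segment: zo-am-titsu-da.
noun class: am- → class III.
number: zo- → singular.
case: -da → genitive.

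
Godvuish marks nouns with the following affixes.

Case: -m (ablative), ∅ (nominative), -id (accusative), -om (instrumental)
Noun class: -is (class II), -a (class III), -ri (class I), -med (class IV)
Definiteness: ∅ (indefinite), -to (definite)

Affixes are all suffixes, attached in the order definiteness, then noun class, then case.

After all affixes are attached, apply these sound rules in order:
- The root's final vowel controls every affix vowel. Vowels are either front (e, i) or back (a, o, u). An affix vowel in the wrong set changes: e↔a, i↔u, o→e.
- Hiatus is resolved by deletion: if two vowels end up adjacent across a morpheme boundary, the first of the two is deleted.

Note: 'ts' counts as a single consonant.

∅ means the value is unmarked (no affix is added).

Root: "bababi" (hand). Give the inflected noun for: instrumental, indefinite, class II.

bababisem

definiteness = indefinite: zero marking, form stays bababi.
Attach noun class class II -is → bababiis.
Attach case instrumental -om → bababiisom.
Apply vowel harmony: bababiisom → bababiisem.
Apply vowel deletion: bababiisem → bababisem.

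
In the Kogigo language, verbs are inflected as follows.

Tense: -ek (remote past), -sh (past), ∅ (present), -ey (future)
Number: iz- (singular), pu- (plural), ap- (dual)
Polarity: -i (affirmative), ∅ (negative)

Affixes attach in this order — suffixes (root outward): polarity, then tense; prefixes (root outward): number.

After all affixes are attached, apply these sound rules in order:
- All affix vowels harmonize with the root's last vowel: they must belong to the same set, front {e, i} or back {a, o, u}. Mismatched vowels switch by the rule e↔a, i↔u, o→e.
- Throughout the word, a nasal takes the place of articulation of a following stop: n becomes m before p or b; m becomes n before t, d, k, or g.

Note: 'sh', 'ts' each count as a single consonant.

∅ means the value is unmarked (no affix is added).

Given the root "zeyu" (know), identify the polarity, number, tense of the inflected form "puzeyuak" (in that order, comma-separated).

Segment: pu-zeyu-ek.
polarity: ∅ → negative.
number: pu- → plural.
tense: -ek → remote past.

negative, plural, remote past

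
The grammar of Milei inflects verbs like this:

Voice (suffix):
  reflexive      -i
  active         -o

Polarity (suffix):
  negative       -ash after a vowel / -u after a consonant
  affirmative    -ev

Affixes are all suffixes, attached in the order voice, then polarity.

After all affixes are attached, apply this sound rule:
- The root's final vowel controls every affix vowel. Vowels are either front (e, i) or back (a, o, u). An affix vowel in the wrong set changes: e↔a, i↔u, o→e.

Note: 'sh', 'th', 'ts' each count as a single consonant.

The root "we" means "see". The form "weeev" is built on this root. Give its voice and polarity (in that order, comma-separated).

active, affirmative

Segment: we-o-ev.
voice: -o → active.
polarity: -ev → affirmative.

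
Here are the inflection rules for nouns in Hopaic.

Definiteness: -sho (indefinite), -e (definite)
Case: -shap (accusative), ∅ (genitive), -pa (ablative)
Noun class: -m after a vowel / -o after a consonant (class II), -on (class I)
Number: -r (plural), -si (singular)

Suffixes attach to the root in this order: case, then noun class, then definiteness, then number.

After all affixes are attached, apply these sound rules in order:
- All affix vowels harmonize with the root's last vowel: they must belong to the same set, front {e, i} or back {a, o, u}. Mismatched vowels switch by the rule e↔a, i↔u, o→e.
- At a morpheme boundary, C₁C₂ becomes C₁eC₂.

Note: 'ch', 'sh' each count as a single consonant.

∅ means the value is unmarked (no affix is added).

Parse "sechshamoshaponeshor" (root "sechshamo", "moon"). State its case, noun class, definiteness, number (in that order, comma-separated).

Segment: sechshamo-shap-on-sho-r.
case: -shap → accusative.
noun class: -on → class I.
definiteness: -sho → indefinite.
number: -r → plural.

accusative, class I, indefinite, plural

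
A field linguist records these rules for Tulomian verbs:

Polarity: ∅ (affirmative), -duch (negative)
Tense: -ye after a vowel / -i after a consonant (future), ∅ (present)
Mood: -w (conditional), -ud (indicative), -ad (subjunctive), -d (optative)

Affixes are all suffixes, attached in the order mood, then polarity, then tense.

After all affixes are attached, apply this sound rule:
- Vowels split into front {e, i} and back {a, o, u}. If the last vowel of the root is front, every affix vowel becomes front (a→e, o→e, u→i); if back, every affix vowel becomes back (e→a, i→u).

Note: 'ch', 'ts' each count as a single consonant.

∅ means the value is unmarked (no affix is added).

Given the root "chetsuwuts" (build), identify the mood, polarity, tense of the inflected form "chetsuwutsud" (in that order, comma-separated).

indicative, affirmative, present

Segment: chetsuwuts-ud.
mood: -ud → indicative.
polarity: ∅ → affirmative.
tense: ∅ → present.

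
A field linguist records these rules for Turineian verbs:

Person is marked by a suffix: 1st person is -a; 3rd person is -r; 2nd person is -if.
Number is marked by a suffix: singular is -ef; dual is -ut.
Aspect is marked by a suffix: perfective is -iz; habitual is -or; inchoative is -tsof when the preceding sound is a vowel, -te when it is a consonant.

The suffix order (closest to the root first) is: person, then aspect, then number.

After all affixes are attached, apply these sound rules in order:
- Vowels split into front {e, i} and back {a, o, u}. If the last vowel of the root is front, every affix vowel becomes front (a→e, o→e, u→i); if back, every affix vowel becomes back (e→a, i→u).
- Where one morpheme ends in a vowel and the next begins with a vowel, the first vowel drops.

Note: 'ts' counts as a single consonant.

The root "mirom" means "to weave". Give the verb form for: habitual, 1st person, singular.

Attach person 1st person -a → miroma.
Attach aspect habitual -or → miromaor.
Attach number singular -ef → miromaoref.
Apply vowel harmony: miromaoref → miromaoraf.
Apply vowel deletion: miromaoraf → miromoraf.

miromoraf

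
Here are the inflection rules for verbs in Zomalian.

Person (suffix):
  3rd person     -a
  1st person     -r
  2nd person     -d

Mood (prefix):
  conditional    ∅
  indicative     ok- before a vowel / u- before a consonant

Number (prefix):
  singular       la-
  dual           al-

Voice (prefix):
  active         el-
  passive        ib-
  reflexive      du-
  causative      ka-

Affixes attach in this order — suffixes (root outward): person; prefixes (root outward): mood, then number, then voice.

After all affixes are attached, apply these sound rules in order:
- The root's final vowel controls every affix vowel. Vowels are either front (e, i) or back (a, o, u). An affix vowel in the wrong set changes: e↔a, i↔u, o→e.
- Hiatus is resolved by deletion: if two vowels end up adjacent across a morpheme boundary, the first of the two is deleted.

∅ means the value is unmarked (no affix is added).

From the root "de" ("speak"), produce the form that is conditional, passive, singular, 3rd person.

Attach person 3rd person -a → dea.
mood = conditional: zero marking, form stays dea.
Attach number singular la- → ladea.
Attach voice passive ib- → ibladea.
Apply vowel harmony: ibladea → ibledee.
Apply vowel deletion: ibledee → iblede.

iblede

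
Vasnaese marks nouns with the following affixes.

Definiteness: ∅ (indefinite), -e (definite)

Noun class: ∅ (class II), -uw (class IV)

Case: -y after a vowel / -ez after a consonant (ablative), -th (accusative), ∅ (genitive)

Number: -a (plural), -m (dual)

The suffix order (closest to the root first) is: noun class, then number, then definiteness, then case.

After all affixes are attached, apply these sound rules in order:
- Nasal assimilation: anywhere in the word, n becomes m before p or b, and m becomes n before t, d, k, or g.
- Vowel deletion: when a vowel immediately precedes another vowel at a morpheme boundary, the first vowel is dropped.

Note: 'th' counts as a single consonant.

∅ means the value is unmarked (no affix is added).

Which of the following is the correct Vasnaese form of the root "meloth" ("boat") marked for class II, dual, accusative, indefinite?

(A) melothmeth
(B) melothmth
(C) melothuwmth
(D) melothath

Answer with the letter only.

noun class = class II: zero marking, form stays meloth.
Attach number dual -m → melothm.
definiteness = indefinite: zero marking, form stays melothm.
Attach case accusative -th → melothmth.
Nasal assimilation: no change.
Vowel deletion: no change.
So the correct form is melothmth, option (B).
(C) melothuwmth is wrong: it uses class IV instead of class II for noun class.
(D) melothath is wrong: it uses plural instead of dual for number.
(A) melothmeth is wrong: it uses definite instead of indefinite for definiteness.

B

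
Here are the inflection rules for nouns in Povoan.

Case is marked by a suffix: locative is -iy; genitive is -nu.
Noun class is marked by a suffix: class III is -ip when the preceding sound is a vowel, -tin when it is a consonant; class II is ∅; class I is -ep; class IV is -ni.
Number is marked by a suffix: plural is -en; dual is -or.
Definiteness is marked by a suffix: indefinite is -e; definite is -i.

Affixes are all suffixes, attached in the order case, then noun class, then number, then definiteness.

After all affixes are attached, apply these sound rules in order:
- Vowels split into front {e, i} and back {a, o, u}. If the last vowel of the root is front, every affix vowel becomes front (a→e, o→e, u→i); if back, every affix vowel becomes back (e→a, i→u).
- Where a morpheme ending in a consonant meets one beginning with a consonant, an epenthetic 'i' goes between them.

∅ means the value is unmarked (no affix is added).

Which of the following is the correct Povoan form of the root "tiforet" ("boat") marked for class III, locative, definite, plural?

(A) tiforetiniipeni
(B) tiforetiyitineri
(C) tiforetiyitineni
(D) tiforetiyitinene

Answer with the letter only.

Attach case locative -iy → tiforetiy.
Attach noun class class III -tin (after consonant 'y') → tiforetiytin.
Attach number plural -en → tiforetiytinen.
Attach definiteness definite -i → tiforetiytineni.
Vowel harmony: no change.
Apply epenthesis: tiforetiytineni → tiforetiyitineni.
So the correct form is tiforetiyitineni, option (C).
(A) tiforetiniipeni is wrong: it uses genitive instead of locative for case.
(B) tiforetiyitineri is wrong: it uses dual instead of plural for number.
(D) tiforetiyitinene is wrong: it uses indefinite instead of definite for definiteness.

C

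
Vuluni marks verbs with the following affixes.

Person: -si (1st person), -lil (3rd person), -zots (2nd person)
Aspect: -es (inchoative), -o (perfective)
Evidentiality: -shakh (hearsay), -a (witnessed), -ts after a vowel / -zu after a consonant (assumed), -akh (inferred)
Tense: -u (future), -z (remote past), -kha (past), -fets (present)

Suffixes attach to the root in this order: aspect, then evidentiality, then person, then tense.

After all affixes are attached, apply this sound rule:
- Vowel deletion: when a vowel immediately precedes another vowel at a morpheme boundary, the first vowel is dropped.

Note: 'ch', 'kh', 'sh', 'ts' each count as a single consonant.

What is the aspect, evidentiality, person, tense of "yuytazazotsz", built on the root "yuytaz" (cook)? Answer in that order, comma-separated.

Segment: yuytaz-o-a-zots-z.
aspect: -o → perfective.
evidentiality: -a → witnessed.
person: -zots → 2nd person.
tense: -z → remote past.

perfective, witnessed, 2nd person, remote past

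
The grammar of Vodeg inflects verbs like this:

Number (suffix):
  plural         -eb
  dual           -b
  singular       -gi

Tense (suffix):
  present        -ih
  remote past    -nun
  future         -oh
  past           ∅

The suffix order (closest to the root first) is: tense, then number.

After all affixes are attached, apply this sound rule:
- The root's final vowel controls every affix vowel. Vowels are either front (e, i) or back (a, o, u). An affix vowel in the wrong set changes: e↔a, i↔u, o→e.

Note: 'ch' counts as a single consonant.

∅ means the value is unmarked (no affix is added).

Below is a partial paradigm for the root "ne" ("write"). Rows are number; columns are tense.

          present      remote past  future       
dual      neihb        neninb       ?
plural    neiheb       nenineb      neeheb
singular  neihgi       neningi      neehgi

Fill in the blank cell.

Attach tense future -oh → neoh.
Attach number dual -b → neohb.
Apply vowel harmony: neohb → neehb.

neehb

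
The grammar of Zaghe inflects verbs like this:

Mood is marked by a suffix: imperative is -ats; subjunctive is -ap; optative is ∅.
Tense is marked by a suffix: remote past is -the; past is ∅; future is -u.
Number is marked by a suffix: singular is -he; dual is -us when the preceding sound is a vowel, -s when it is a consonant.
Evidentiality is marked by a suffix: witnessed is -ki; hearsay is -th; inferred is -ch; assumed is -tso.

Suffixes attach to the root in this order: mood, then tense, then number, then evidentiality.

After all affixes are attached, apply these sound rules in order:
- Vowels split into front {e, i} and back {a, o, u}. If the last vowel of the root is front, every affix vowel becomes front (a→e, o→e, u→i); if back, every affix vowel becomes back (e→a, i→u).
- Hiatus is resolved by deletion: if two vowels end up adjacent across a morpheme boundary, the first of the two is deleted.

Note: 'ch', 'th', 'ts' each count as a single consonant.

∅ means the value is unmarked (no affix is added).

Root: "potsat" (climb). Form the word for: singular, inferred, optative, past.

mood = optative: zero marking, form stays potsat.
tense = past: zero marking, form stays potsat.
Attach number singular -he → potsathe.
Attach evidentiality inferred -ch → potsathech.
Apply vowel harmony: potsathech → potsathach.
Vowel deletion: no change.

potsathach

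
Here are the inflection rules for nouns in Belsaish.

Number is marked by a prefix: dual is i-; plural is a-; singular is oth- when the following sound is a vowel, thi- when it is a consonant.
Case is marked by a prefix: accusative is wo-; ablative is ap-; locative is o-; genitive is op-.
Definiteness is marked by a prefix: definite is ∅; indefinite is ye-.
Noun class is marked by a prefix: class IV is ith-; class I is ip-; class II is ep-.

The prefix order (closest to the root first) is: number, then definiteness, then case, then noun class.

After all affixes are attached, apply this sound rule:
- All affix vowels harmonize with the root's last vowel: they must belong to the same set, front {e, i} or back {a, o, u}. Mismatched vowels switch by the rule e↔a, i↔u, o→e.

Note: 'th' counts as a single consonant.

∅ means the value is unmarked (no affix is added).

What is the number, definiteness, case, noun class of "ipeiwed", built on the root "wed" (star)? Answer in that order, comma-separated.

Segment: ip-o-i-wed.
number: i- → dual.
definiteness: ∅ → definite.
case: o- → locative.
noun class: ip- → class I.

dual, definite, locative, class I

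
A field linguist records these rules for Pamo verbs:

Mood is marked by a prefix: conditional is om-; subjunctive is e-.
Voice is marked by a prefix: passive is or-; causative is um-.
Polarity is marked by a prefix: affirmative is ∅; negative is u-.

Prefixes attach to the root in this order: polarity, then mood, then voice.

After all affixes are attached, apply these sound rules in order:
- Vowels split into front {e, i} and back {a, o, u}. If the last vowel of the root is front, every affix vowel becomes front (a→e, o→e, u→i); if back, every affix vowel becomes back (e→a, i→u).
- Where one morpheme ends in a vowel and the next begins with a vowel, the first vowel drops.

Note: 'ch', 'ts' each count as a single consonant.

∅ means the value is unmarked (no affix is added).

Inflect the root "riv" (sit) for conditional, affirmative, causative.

polarity = affirmative: zero marking, form stays riv.
Attach mood conditional om- → omriv.
Attach voice causative um- → umomriv.
Apply vowel harmony: umomriv → imemriv.
Vowel deletion: no change.

imemriv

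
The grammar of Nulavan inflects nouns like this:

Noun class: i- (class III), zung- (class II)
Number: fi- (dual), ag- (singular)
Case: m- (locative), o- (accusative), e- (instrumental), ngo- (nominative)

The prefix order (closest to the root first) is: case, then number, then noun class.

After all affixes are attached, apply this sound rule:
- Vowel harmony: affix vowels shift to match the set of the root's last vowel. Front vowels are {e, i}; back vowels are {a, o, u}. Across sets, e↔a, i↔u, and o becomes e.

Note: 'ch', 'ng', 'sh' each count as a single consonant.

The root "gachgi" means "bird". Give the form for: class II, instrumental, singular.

Attach case instrumental e- → egachgi.
Attach number singular ag- → agegachgi.
Attach noun class class II zung- → zungagegachgi.
Apply vowel harmony: zungagegachgi → zingegegachgi.

zingegegachgi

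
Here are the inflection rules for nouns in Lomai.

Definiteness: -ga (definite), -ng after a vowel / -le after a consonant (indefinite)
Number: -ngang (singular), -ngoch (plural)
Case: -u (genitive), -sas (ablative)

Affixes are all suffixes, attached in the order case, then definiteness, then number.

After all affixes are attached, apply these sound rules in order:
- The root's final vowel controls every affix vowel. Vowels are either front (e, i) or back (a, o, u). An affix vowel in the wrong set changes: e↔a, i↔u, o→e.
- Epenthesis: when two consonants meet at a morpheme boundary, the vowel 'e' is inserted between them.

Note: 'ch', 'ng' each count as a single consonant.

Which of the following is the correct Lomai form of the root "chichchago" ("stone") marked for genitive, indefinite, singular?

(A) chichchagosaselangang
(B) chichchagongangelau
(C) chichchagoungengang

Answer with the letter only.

Attach case genitive -u → chichchagou.
Attach definiteness indefinite -ng (after vowel 'u') → chichchagoung.
Attach number singular -ngang → chichchagoungngang.
Vowel harmony: no change.
Apply epenthesis: chichchagoungngang → chichchagoungengang.
So the correct form is chichchagoungengang, option (C).
(B) chichchagongangelau is wrong: it has the affixes in the wrong order.
(A) chichchagosaselangang is wrong: it uses ablative instead of genitive for case.

C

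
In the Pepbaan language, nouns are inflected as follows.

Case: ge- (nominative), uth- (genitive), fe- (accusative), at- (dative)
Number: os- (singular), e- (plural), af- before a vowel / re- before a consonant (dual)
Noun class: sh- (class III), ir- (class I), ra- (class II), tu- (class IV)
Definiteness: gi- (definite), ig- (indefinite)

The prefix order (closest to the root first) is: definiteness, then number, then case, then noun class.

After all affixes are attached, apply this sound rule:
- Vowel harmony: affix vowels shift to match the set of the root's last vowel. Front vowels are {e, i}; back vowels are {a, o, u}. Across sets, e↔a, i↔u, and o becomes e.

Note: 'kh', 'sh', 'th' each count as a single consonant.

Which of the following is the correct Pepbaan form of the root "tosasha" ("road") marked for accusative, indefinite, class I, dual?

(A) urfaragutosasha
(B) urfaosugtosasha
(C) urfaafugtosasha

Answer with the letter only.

Attach definiteness indefinite ig- → igtosasha.
Attach number dual af- (before vowel 'i') → afigtosasha.
Attach case accusative fe- → feafigtosasha.
Attach noun class class I ir- → irfeafigtosasha.
Apply vowel harmony: irfeafigtosasha → urfaafugtosasha.
So the correct form is urfaafugtosasha, option (C).
(B) urfaosugtosasha is wrong: it uses singular instead of dual for number.
(A) urfaragutosasha is wrong: it uses definite instead of indefinite for definiteness.

C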